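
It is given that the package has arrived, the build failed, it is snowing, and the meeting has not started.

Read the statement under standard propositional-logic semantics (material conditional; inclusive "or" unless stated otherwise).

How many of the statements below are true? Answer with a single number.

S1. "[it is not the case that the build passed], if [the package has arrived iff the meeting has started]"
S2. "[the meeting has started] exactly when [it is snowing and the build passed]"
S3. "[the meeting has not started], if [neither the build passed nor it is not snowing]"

3

Let P = "the package has arrived" (True), S = "the meeting has started" (False), Q = "the build passed" (False), R = "it is snowing" (True).

S1: This is (P iff S) -> not Q.

P iff S = True iff False = False
not Q = not False = True
(P iff S) -> not Q = False -> True = True
Thus S1 is true.

S2: This is S iff (R and Q).

R and Q = True and False = False
S iff (R and Q) = False iff False = True
Hence S2 is true.

S3: In symbols: (Q nor not R) -> not S

not R = not True = False
Q nor not R = False nor False = True
not S = not False = True
(Q nor not R) -> not S = True -> True = True
Thus S3 is true.

True statements: 3.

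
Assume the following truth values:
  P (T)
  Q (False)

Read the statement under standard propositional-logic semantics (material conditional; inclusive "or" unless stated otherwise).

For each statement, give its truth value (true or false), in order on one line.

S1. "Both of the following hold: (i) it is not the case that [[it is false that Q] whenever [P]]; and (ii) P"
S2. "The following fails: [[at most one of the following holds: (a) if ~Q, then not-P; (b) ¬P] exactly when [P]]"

S1: In symbols: not (P -> not Q) and P

not Q = not False = True
P -> not Q = True -> True = True
not (P -> not Q) = not True = False
not (P -> not Q) and P = False and True = False
Hence S1 is false.

S2: In symbols: not (((not Q -> not P) nand not P) iff P)

not Q = not False = True
not P = not True = False
not Q -> not P = True -> False = False
not P = not True = False
(not Q -> not P) nand not P = False nand False = True
((not Q -> not P) nand not P) iff P = True iff True = True
not (((not Q -> not P) nand not P) iff P) = not True = False
Hence S2 is false.

S1 False, S2 False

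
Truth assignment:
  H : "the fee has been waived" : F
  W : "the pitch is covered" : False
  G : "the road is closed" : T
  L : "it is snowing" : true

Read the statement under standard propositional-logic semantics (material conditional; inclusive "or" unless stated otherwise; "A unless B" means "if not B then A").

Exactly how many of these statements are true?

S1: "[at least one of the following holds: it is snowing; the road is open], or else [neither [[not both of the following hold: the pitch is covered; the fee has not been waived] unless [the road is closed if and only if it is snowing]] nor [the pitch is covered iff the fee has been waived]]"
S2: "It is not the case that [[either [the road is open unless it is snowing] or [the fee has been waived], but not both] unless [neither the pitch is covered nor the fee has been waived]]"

S1: In symbols: (L ∨ ¬G) ∨ (((W ↑ ¬H) ∨ (G ↔ L)) ↓ (W ↔ H))

¬G = ¬T = F
L ∨ ¬G = T ∨ F = T
¬H = ¬F = T
W ↑ ¬H = F ↑ T = T
G ↔ L = T ↔ T = T
(W ↑ ¬H) ∨ (G ↔ L) = T ∨ T = T
W ↔ H = F ↔ F = T
((W ↑ ¬H) ∨ (G ↔ L)) ↓ (W ↔ H) = T ↓ T = F
(L ∨ ¬G) ∨ (((W ↑ ¬H) ∨ (G ↔ L)) ↓ (W ↔ H)) = T ∨ F = T
Thus S1 is true.

S2: This is ¬(((¬G ∨ L) ⊕ H) ∨ (W ↓ H)).

¬G = ¬T = F
¬G ∨ L = F ∨ T = T
(¬G ∨ L) ⊕ H = T ⊕ F = T
W ↓ H = F ↓ F = T
((¬G ∨ L) ⊕ H) ∨ (W ↓ H) = T ∨ T = T
¬(((¬G ∨ L) ⊕ H) ∨ (W ↓ H)) = ¬T = F
Thus S2 is false.

Count: 1.

1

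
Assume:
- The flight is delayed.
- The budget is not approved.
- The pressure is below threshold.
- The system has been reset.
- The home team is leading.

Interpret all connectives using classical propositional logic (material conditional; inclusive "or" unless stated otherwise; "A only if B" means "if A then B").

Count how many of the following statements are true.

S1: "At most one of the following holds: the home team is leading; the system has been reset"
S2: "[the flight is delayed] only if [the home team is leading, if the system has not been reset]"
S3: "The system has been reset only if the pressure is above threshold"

1

Let U = "the home team is leading" (T), S = "the system has been reset" (T), P = "the flight is delayed" (T), R = "the pressure is above threshold" (F).

S1: In symbols: U nand S

U nand S = T nand T = F
Hence S1 is false.

S2: In symbols: P -> (~S -> U)

~S = ~T = F
~S -> U = F -> T = T
P -> (~S -> U) = T -> T = T
Hence S2 is true.

S3: Parsed as S -> R

S -> R = T -> F = F
Hence S3 is false.

True statements: 1 (S2).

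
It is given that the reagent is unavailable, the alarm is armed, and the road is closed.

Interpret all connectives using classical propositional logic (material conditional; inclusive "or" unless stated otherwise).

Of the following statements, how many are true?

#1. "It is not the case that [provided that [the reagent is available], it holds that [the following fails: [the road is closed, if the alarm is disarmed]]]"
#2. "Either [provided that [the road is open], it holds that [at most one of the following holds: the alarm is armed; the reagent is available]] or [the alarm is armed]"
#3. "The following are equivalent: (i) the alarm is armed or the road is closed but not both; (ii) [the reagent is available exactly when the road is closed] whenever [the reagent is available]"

Let S = "the reagent is available" (F), W = "the alarm is armed" (T), H = "the road is closed" (T).

#1: In symbols: ¬(S → ¬(¬W → H))

¬W = ¬T = F
¬W → H = F → T = T
¬(¬W → H) = ¬T = F
S → ¬(¬W → H) = F → F = T
¬(S → ¬(¬W → H)) = ¬T = F
Thus #1 is false.

#2: Parsed as (¬H → (W ↑ S)) ∨ W

¬H = ¬T = F
W ↑ S = T ↑ F = T
¬H → (W ↑ S) = F → T = T
(¬H → (W ↑ S)) ∨ W = T ∨ T = T
Thus #2 is true.

#3: This is (W ⊕ H) ↔ (S → (S ↔ H)).

W ⊕ H = T ⊕ T = F
S ↔ H = F ↔ T = F
S → (S ↔ H) = F → F = T
(W ⊕ H) ↔ (S → (S ↔ H)) = F ↔ T = F
So #3 is false.

True statements: 1 (#2).

1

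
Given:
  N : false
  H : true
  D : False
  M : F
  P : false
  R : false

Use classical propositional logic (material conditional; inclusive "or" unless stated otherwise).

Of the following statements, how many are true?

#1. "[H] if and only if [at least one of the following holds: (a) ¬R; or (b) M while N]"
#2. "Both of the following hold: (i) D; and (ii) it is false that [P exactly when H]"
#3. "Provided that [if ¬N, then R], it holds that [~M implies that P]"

#1: This is H ↔ (¬R ∨ (M ∧ N)).

¬R = ¬F = T
M ∧ N = F ∧ F = F
¬R ∨ (M ∧ N) = T ∨ F = T
H ↔ (¬R ∨ (M ∧ N)) = T ↔ T = T
Hence #1 is true.

#2: Formalization: D ∧ ¬(P ↔ H)

P ↔ H = F ↔ T = F
¬(P ↔ H) = ¬F = T
D ∧ ¬(P ↔ H) = F ∧ T = F
Thus #2 is false.

#3: This is (¬N → R) → (¬M → P).

¬N = ¬F = T
¬N → R = T → F = F
¬M = ¬F = T
¬M → P = T → F = F
(¬N → R) → (¬M → P) = F → F = T
Thus #3 is true.

Count: 2.

2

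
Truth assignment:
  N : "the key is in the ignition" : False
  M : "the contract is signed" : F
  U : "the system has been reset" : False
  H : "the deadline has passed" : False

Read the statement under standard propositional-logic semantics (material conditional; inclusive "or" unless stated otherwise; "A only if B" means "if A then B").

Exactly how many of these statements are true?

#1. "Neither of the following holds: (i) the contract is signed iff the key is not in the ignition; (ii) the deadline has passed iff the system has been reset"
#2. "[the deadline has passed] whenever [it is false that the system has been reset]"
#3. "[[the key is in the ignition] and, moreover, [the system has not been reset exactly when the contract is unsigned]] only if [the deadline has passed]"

#1: In symbols: (M iff not N) nor (H iff U)

not N = not False = True
M iff not N = False iff True = False
H iff U = False iff False = True
(M iff not N) nor (H iff U) = False nor True = False
Thus #1 is false.

#2: Formalization: not U -> H

not U = not False = True
not U -> H = True -> False = False
Thus #2 is false.

#3: This is (N and (not U iff not M)) -> H.

not U = not False = True
not M = not False = True
not U iff not M = True iff True = True
N and (not U iff not M) = False and True = False
(N and (not U iff not M)) -> H = False -> False = True
So #3 is true.

Count: 1.

1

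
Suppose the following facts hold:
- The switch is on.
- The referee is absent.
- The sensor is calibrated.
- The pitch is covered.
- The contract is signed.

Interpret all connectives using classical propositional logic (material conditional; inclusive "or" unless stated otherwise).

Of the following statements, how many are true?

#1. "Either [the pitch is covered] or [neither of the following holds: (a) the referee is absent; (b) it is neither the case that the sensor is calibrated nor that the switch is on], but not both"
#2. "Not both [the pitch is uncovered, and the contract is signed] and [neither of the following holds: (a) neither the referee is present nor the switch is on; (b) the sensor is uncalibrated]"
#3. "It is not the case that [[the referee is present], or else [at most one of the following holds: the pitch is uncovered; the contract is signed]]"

2

Let S = "the pitch is covered" (True), Q = "the referee is present" (False), R = "the sensor is calibrated" (True), P = "the switch is on" (True), U = "the contract is signed" (True).

#1: Parsed as S xor (not Q nor (R nor P))

not Q = not False = True
R nor P = True nor True = False
not Q nor (R nor P) = True nor False = False
S xor (not Q nor (R nor P)) = True xor False = True
So #1 is true.

#2: Parsed as (not S and U) nand ((Q nor P) nor not R)

not S = not True = False
not S and U = False and True = False
Q nor P = False nor True = False
not R = not True = False
(Q nor P) nor not R = False nor False = True
(not S and U) nand ((Q nor P) nor not R) = False nand True = True
Hence #2 is true.

#3: This is not (Q or (not S nand U)).

not S = not True = False
not S nand U = False nand True = True
Q or (not S nand U) = False or True = True
not (Q or (not S nand U)) = not True = False
So #3 is false.

True statements: 2.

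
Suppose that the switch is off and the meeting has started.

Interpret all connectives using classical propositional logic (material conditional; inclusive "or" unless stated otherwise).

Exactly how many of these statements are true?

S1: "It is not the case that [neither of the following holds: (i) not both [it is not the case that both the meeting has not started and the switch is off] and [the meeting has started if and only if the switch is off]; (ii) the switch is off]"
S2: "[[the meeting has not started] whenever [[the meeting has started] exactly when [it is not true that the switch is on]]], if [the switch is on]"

2

Let Q = "the meeting has started" (True), P = "the switch is on" (False).

S1: Formalization: not (((not Q nand not P) nand (Q iff not P)) nor not P)

not Q = not True = False
not P = not False = True
not Q nand not P = False nand True = True
not P = not False = True
Q iff not P = True iff True = True
(not Q nand not P) nand (Q iff not P) = True nand True = False
not P = not False = True
((not Q nand not P) nand (Q iff not P)) nor not P = False nor True = False
not (((not Q nand not P) nand (Q iff not P)) nor not P) = not False = True
Hence S1 is true.

S2: Formalization: P -> ((Q iff not P) -> not Q)

not P = not False = True
Q iff not P = True iff True = True
not Q = not True = False
(Q iff not P) -> not Q = True -> False = False
P -> ((Q iff not P) -> not Q) = False -> False = True
So S2 is true.

Count: 2.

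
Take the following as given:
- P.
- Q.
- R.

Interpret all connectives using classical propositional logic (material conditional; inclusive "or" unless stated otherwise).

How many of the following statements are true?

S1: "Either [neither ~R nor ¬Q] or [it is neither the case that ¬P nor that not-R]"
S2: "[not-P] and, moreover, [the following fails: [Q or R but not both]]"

S1: This is (not R nor not Q) or (not P nor not R).

not R = not True = False
not Q = not True = False
not R nor not Q = False nor False = True
not P = not True = False
not R = not True = False
not P nor not R = False nor False = True
(not R nor not Q) or (not P nor not R) = True or True = True
So S1 is true.

S2: In symbols: not P and not (Q xor R)

not P = not True = False
Q xor R = True xor True = False
not (Q xor R) = not False = True
not P and not (Q xor R) = False and True = False
So S2 is false.

Count: 1.

1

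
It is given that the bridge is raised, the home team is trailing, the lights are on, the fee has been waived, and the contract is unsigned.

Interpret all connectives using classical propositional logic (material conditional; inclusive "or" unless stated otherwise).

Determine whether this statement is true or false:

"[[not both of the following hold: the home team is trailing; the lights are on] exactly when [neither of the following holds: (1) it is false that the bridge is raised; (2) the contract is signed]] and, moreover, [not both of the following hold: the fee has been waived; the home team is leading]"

Let L = "the home team is leading" (F), U = "the lights are on" (T), G = "the bridge is raised" (T), D = "the contract is signed" (F), H = "the fee has been waived" (T).
Parsed as ((~L nand U) <-> (~G nor D)) & (H nand L)

~L = ~F = T
~L nand U = T nand T = F
~G = ~T = F
~G nor D = F nor F = T
(~L nand U) <-> (~G nor D) = F <-> T = F
H nand L = T nand F = T
((~L nand U) <-> (~G nor D)) & (H nand L) = F & T = F

false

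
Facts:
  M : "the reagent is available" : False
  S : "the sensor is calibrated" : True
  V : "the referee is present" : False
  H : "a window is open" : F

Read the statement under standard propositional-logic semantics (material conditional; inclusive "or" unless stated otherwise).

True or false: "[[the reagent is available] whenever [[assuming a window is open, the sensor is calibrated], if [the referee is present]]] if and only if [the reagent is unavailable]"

This is ((V → (H → S)) → M) ↔ ¬M.

H → S = F → T = T
V → (H → S) = F → T = T
(V → (H → S)) → M = T → F = F
¬M = ¬F = T
((V → (H → S)) → M) ↔ ¬M = F ↔ T = F

False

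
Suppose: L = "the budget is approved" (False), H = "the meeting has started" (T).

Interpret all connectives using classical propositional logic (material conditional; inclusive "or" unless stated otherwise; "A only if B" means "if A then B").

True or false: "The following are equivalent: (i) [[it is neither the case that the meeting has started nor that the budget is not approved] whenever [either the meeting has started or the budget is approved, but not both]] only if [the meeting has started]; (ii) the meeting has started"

True

This is (((H ⊕ L) → (H ↓ ¬L)) → H) ↔ H.

H ⊕ L = T ⊕ F = T
¬L = ¬F = T
H ↓ ¬L = T ↓ T = F
(H ⊕ L) → (H ↓ ¬L) = T → F = F
((H ⊕ L) → (H ↓ ¬L)) → H = F → T = T
(((H ⊕ L) → (H ↓ ¬L)) → H) ↔ H = T ↔ T = T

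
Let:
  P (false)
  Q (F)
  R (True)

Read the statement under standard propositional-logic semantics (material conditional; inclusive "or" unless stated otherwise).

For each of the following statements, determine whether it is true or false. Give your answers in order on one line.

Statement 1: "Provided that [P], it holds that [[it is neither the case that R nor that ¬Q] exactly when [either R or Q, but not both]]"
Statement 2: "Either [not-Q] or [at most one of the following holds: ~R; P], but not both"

Statement 1 T; Statement 2 F

Statement 1: In symbols: P → ((R ↓ ¬Q) ↔ (R ⊕ Q))

¬Q = ¬F = T
R ↓ ¬Q = T ↓ T = F
R ⊕ Q = T ⊕ F = T
(R ↓ ¬Q) ↔ (R ⊕ Q) = F ↔ T = F
P → ((R ↓ ¬Q) ↔ (R ⊕ Q)) = F → F = T
So Statement 1 is true.

Statement 2: Formalization: ¬Q ⊕ (¬R ↑ P)

¬Q = ¬F = T
¬R = ¬T = F
¬R ↑ P = F ↑ F = T
¬Q ⊕ (¬R ↑ P) = T ⊕ T = F
Hence Statement 2 is false.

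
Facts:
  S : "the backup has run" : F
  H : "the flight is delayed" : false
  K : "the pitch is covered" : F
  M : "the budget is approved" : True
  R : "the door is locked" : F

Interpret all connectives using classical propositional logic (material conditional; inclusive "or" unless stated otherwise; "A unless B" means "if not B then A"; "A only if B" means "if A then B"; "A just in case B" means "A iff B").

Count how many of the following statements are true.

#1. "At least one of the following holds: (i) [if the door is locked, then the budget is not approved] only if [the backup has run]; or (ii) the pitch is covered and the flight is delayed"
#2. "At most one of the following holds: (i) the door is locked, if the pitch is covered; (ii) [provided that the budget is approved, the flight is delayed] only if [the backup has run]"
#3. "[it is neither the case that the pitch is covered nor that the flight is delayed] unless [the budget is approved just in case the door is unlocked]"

#1: Parsed as ((R → ¬M) → S) ∨ (K ∧ H)

¬M = ¬T = F
R → ¬M = F → F = T
(R → ¬M) → S = T → F = F
K ∧ H = F ∧ F = F
((R → ¬M) → S) ∨ (K ∧ H) = F ∨ F = F
So #1 is false.

#2: Parsed as (K → R) ↑ ((M → H) → S)

K → R = F → F = T
M → H = T → F = F
(M → H) → S = F → F = T
(K → R) ↑ ((M → H) → S) = T ↑ T = F
Hence #2 is false.

#3: In symbols: (K ↓ H) ∨ (M ↔ ¬R)

K ↓ H = F ↓ F = T
¬R = ¬F = T
M ↔ ¬R = T ↔ T = T
(K ↓ H) ∨ (M ↔ ¬R) = T ∨ T = T
Hence #3 is true.

Count: 1.

1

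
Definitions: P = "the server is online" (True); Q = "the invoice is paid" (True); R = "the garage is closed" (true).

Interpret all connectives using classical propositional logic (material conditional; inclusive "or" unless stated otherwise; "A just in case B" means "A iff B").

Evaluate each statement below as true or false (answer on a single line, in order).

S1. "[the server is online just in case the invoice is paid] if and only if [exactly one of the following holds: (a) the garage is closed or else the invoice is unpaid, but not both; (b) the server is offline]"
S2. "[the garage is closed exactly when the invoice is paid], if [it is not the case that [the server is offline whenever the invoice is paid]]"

S1 True; S2 True

S1: In symbols: (P iff Q) iff ((R xor not Q) xor not P)

P iff Q = True iff True = True
not Q = not True = False
R xor not Q = True xor False = True
not P = not True = False
(R xor not Q) xor not P = True xor False = True
(P iff Q) iff ((R xor not Q) xor not P) = True iff True = True
Thus S1 is true.

S2: This is not (Q -> not P) -> (R iff Q).

not P = not True = False
Q -> not P = True -> False = False
not (Q -> not P) = not False = True
R iff Q = True iff True = True
not (Q -> not P) -> (R iff Q) = True -> True = True
Thus S2 is true.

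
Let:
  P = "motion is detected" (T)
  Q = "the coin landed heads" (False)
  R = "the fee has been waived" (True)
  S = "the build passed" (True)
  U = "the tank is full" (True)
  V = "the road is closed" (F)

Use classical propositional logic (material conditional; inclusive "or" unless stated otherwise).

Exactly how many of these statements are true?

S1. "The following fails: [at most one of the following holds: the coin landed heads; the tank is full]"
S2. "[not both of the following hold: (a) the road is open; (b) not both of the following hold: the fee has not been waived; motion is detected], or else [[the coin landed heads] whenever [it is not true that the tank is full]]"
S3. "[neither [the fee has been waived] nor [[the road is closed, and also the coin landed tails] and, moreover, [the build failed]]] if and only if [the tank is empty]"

2

S1: Parsed as ¬(Q ↑ U)

Q ↑ U = F ↑ T = T
¬(Q ↑ U) = ¬T = F
So S1 is false.

S2: Parsed as (¬V ↑ (¬R ↑ P)) ∨ (¬U → Q)

¬V = ¬F = T
¬R = ¬T = F
¬R ↑ P = F ↑ T = T
¬V ↑ (¬R ↑ P) = T ↑ T = F
¬U = ¬T = F
¬U → Q = F → F = T
(¬V ↑ (¬R ↑ P)) ∨ (¬U → Q) = F ∨ T = T
Hence S2 is true.

S3: In symbols: (R ↓ ((V ∧ ¬Q) ∧ ¬S)) ↔ ¬U

¬Q = ¬F = T
V ∧ ¬Q = F ∧ T = F
¬S = ¬T = F
(V ∧ ¬Q) ∧ ¬S = F ∧ F = F
R ↓ ((V ∧ ¬Q) ∧ ¬S) = T ↓ F = F
¬U = ¬T = F
(R ↓ ((V ∧ ¬Q) ∧ ¬S)) ↔ ¬U = F ↔ F = T
So S3 is true.

True statements: 2 (S2, S3).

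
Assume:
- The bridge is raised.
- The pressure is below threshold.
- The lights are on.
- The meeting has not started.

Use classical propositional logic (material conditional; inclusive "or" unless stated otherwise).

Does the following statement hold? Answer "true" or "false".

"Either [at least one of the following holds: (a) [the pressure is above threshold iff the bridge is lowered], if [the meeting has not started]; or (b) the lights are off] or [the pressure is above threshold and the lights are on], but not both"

True.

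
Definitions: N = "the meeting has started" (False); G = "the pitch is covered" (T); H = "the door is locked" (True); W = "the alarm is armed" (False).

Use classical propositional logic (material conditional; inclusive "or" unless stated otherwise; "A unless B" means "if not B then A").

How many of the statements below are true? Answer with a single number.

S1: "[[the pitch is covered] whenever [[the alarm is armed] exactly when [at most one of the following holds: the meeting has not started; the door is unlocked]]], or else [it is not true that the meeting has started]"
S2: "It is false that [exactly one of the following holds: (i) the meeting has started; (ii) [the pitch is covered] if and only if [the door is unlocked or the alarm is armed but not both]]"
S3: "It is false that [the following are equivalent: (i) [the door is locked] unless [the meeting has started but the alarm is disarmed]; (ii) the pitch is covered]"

2

S1: In symbols: ((W iff (not N nand not H)) -> G) or not N

not N = not False = True
not H = not True = False
not N nand not H = True nand False = True
W iff (not N nand not H) = False iff True = False
(W iff (not N nand not H)) -> G = False -> True = True
not N = not False = True
((W iff (not N nand not H)) -> G) or not N = True or True = True
So S1 is true.

S2: In symbols: not (N xor (G iff (not H xor W)))

not H = not True = False
not H xor W = False xor False = False
G iff (not H xor W) = True iff False = False
N xor (G iff (not H xor W)) = False xor False = False
not (N xor (G iff (not H xor W))) = not False = True
Thus S2 is true.

S3: Parsed as not ((H or (N and not W)) iff G)

not W = not False = True
N and not W = False and True = False
H or (N and not W) = True or False = True
(H or (N and not W)) iff G = True iff True = True
not ((H or (N and not W)) iff G) = not True = False
Thus S3 is false.

2 of the 3 statements are true.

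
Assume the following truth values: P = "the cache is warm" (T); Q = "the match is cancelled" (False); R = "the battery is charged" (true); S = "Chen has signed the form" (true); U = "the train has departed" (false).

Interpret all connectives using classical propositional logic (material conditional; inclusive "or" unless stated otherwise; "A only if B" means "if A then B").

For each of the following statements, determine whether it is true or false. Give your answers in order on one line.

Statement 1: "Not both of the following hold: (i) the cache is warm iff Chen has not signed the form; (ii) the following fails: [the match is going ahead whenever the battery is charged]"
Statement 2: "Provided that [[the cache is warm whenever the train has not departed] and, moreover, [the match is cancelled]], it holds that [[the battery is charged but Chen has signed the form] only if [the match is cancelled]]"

Statement 1 true / Statement 2 true

Statement 1: Parsed as (P iff not S) nand not (R -> not Q)

not S = not True = False
P iff not S = True iff False = False
not Q = not False = True
R -> not Q = True -> True = True
not (R -> not Q) = not True = False
(P iff not S) nand not (R -> not Q) = False nand False = True
Hence Statement 1 is true.

Statement 2: In symbols: ((not U -> P) and Q) -> ((R and S) -> Q)

not U = not False = True
not U -> P = True -> True = True
(not U -> P) and Q = True and False = False
R and S = True and True = True
(R and S) -> Q = True -> False = False
((not U -> P) and Q) -> ((R and S) -> Q) = False -> False = True
Hence Statement 2 is true.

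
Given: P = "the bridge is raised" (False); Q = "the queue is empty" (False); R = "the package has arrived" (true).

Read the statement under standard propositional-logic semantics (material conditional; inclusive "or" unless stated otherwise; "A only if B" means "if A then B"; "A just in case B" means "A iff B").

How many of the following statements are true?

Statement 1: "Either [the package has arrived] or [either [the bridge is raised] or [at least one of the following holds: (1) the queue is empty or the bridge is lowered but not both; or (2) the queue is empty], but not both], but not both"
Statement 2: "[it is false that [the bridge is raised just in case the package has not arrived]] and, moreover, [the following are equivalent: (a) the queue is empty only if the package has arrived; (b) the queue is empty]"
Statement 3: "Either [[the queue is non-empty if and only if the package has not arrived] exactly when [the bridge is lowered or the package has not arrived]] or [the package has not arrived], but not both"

Statement 1: Formalization: R xor (P xor ((Q xor not P) or Q))

not P = not False = True
Q xor not P = False xor True = True
(Q xor not P) or Q = True or False = True
P xor ((Q xor not P) or Q) = False xor True = True
R xor (P xor ((Q xor not P) or Q)) = True xor True = False
Hence Statement 1 is false.

Statement 2: In symbols: not (P iff not R) and ((Q -> R) iff Q)

not R = not True = False
P iff not R = False iff False = True
not (P iff not R) = not True = False
Q -> R = False -> True = True
(Q -> R) iff Q = True iff False = False
not (P iff not R) and ((Q -> R) iff Q) = False and False = False
Thus Statement 2 is false.

Statement 3: In symbols: ((not Q iff not R) iff (not P or not R)) xor not R

not Q = not False = True
not R = not True = False
not Q iff not R = True iff False = False
not P = not False = True
not R = not True = False
not P or not R = True or False = True
(not Q iff not R) iff (not P or not R) = False iff True = False
not R = not True = False
((not Q iff not R) iff (not P or not R)) xor not R = False xor False = False
Thus Statement 3 is false.

0 of the 3 statements are true (none).

0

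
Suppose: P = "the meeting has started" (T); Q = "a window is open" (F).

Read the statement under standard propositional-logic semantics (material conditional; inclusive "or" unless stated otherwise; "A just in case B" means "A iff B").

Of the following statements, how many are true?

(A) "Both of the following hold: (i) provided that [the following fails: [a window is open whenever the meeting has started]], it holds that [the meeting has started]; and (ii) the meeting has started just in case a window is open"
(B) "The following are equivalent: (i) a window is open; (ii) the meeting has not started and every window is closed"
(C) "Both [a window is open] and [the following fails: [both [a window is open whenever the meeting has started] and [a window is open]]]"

(A): In symbols: (¬(P → Q) → P) ∧ (P ↔ Q)

P → Q = T → F = F
¬(P → Q) = ¬F = T
¬(P → Q) → P = T → T = T
P ↔ Q = T ↔ F = F
(¬(P → Q) → P) ∧ (P ↔ Q) = T ∧ F = F
Hence (A) is false.

(B): In symbols: Q ↔ (¬P ∧ ¬Q)

¬P = ¬T = F
¬Q = ¬F = T
¬P ∧ ¬Q = F ∧ T = F
Q ↔ (¬P ∧ ¬Q) = F ↔ F = T
Hence (B) is true.

(C): Parsed as Q ∧ ¬((P → Q) ∧ Q)

P → Q = T → F = F
(P → Q) ∧ Q = F ∧ F = F
¬((P → Q) ∧ Q) = ¬F = T
Q ∧ ¬((P → Q) ∧ Q) = F ∧ T = F
Thus (C) is false.

1 of the 3 statements is true.

1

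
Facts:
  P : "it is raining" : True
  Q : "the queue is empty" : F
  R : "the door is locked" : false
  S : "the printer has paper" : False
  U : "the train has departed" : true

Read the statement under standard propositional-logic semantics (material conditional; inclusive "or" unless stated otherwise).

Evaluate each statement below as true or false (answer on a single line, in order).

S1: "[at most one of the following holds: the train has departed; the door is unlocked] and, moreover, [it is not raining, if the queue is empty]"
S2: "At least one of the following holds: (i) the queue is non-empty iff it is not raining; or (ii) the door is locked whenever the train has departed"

S1 false, S2 false

S1: Parsed as (U nand ~R) & (Q -> ~P)

~R = ~F = T
U nand ~R = T nand T = F
~P = ~T = F
Q -> ~P = F -> F = T
(U nand ~R) & (Q -> ~P) = F & T = F
Hence S1 is false.

S2: This is (~Q <-> ~P) | (U -> R).

~Q = ~F = T
~P = ~T = F
~Q <-> ~P = T <-> F = F
U -> R = T -> F = F
(~Q <-> ~P) | (U -> R) = F | F = F
Thus S2 is false.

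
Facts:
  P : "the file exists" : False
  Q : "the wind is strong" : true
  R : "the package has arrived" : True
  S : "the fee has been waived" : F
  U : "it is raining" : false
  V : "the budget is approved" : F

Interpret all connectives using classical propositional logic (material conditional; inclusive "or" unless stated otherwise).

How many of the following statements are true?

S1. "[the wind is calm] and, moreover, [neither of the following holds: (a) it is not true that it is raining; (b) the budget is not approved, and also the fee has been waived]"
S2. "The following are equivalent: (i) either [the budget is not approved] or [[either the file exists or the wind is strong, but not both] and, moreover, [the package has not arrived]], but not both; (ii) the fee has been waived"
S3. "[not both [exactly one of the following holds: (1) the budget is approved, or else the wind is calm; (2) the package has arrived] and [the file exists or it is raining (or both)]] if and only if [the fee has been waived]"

S1: In symbols: ¬Q ∧ (¬U ↓ (¬V ∧ S))

¬Q = ¬T = F
¬U = ¬F = T
¬V = ¬F = T
¬V ∧ S = T ∧ F = F
¬U ↓ (¬V ∧ S) = T ↓ F = F
¬Q ∧ (¬U ↓ (¬V ∧ S)) = F ∧ F = F
Hence S1 is false.

S2: This is (¬V ⊕ ((P ⊕ Q) ∧ ¬R)) ↔ S.

¬V = ¬F = T
P ⊕ Q = F ⊕ T = T
¬R = ¬T = F
(P ⊕ Q) ∧ ¬R = T ∧ F = F
¬V ⊕ ((P ⊕ Q) ∧ ¬R) = T ⊕ F = T
(¬V ⊕ ((P ⊕ Q) ∧ ¬R)) ↔ S = T ↔ F = F
Hence S2 is false.

S3: Formalization: (((V ∨ ¬Q) ⊕ R) ↑ (P ∨ U)) ↔ S

¬Q = ¬T = F
V ∨ ¬Q = F ∨ F = F
(V ∨ ¬Q) ⊕ R = F ⊕ T = T
P ∨ U = F ∨ F = F
((V ∨ ¬Q) ⊕ R) ↑ (P ∨ U) = T ↑ F = T
(((V ∨ ¬Q) ⊕ R) ↑ (P ∨ U)) ↔ S = T ↔ F = F
Hence S3 is false.

0 of the 3 statements are true (none).

0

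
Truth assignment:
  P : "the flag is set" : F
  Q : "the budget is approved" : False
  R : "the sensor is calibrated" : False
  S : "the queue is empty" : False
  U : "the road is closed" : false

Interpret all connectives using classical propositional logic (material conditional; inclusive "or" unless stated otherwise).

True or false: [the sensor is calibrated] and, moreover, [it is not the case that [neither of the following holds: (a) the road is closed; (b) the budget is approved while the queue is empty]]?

This is R ∧ ¬(U ↓ (Q ∧ S)).

Q ∧ S = F ∧ F = F
U ↓ (Q ∧ S) = F ↓ F = T
¬(U ↓ (Q ∧ S)) = ¬T = F
R ∧ ¬(U ↓ (Q ∧ S)) = F ∧ F = F

False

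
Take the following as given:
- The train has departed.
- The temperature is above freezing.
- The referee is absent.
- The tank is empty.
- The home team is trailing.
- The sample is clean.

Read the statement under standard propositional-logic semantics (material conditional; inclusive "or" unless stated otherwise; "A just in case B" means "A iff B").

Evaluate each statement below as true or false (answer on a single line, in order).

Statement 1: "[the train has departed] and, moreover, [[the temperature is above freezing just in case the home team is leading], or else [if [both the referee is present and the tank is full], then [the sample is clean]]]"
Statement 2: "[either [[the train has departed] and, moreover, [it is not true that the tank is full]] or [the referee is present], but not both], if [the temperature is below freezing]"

Statement 1 true; Statement 2 true

Let P = "the train has departed" (T), Q = "the temperature is below freezing" (F), U = "the home team is leading" (F), R = "the referee is present" (F), S = "the tank is full" (F), V = "the sample is contaminated" (F).

Statement 1: Formalization: P ∧ ((¬Q ↔ U) ∨ ((R ∧ S) → ¬V))

¬Q = ¬F = T
¬Q ↔ U = T ↔ F = F
R ∧ S = F ∧ F = F
¬V = ¬F = T
(R ∧ S) → ¬V = F → T = T
(¬Q ↔ U) ∨ ((R ∧ S) → ¬V) = F ∨ T = T
P ∧ ((¬Q ↔ U) ∨ ((R ∧ S) → ¬V)) = T ∧ T = T
So Statement 1 is true.

Statement 2: Parsed as Q → ((P ∧ ¬S) ⊕ R)

¬S = ¬F = T
P ∧ ¬S = T ∧ T = T
(P ∧ ¬S) ⊕ R = T ⊕ F = T
Q → ((P ∧ ¬S) ⊕ R) = F → T = T
So Statement 2 is true.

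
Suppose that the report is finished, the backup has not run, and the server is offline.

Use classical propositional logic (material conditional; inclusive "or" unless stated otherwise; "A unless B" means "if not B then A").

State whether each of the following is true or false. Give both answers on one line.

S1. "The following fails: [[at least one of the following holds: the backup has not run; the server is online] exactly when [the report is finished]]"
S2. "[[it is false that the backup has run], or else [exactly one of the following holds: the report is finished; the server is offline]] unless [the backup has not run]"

Let Q = "the backup has run" (F), R = "the server is online" (F), P = "the report is finished" (T).

S1: Formalization: ¬((¬Q ∨ R) ↔ P)

¬Q = ¬F = T
¬Q ∨ R = T ∨ F = T
(¬Q ∨ R) ↔ P = T ↔ T = T
¬((¬Q ∨ R) ↔ P) = ¬T = F
Hence S1 is false.

S2: Formalization: (¬Q ∨ (P ⊕ ¬R)) ∨ ¬Q

¬Q = ¬F = T
¬R = ¬F = T
P ⊕ ¬R = T ⊕ T = F
¬Q ∨ (P ⊕ ¬R) = T ∨ F = T
¬Q = ¬F = T
(¬Q ∨ (P ⊕ ¬R)) ∨ ¬Q = T ∨ T = T
Thus S2 is true.

S1 False / S2 True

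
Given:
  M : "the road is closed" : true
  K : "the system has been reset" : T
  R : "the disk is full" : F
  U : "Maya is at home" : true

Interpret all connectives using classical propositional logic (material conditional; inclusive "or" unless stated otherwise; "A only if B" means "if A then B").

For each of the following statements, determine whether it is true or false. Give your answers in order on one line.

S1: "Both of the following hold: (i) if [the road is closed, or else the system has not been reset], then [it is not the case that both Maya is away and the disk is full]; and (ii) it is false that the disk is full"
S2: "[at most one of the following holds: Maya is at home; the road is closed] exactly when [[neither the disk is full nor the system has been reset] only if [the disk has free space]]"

S1 True / S2 False

S1: In symbols: ((M ∨ ¬K) → (¬U ↑ R)) ∧ ¬R

¬K = ¬T = F
M ∨ ¬K = T ∨ F = T
¬U = ¬T = F
¬U ↑ R = F ↑ F = T
(M ∨ ¬K) → (¬U ↑ R) = T → T = T
¬R = ¬F = T
((M ∨ ¬K) → (¬U ↑ R)) ∧ ¬R = T ∧ T = T
So S1 is true.

S2: This is (U ↑ M) ↔ ((R ↓ K) → ¬R).

U ↑ M = T ↑ T = F
R ↓ K = F ↓ T = F
¬R = ¬F = T
(R ↓ K) → ¬R = F → T = T
(U ↑ M) ↔ ((R ↓ K) → ¬R) = F ↔ T = F
So S2 is false.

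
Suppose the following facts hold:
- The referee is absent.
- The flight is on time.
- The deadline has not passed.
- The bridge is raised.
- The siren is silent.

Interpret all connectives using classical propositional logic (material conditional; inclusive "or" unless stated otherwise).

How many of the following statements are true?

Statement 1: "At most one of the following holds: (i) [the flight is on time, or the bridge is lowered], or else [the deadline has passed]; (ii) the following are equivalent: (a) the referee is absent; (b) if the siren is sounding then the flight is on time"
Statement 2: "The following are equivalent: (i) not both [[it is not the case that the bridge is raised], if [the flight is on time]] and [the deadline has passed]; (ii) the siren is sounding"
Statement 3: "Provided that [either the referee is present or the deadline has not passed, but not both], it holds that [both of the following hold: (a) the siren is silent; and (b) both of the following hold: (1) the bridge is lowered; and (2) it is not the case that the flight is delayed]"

0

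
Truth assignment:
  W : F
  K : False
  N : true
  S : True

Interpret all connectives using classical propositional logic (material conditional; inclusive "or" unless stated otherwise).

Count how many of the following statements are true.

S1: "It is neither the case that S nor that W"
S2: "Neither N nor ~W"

S1: Parsed as S ↓ W

S ↓ W = T ↓ F = F
Hence S1 is false.

S2: In symbols: N ↓ ¬W

¬W = ¬F = T
N ↓ ¬W = T ↓ T = F
So S2 is false.

0 of the 2 statements are true (none).

0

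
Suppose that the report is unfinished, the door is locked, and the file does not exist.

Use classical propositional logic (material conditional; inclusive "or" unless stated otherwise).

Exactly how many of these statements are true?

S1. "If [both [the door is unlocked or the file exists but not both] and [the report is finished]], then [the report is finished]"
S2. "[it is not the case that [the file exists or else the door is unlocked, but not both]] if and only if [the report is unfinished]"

Let Q = "the door is locked" (T), R = "the file exists" (F), P = "the report is finished" (F).

S1: Parsed as ((~Q xor R) & P) -> P

~Q = ~T = F
~Q xor R = F xor F = F
(~Q xor R) & P = F & F = F
((~Q xor R) & P) -> P = F -> F = T
Thus S1 is true.

S2: Formalization: ~(R xor ~Q) <-> ~P

~Q = ~T = F
R xor ~Q = F xor F = F
~(R xor ~Q) = ~F = T
~P = ~F = T
~(R xor ~Q) <-> ~P = T <-> T = T
So S2 is true.

Count: 2.

2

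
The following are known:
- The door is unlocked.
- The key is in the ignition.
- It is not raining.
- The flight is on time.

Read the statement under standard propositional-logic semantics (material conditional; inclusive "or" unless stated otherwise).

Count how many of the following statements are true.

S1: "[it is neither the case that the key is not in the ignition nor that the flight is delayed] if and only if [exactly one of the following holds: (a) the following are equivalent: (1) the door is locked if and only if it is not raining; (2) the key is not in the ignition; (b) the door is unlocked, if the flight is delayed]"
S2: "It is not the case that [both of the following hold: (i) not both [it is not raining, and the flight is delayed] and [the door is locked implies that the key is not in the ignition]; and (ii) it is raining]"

1

Let S = "the key is in the ignition" (T), N = "the flight is delayed" (F), Q = "the door is locked" (F), H = "it is raining" (F).

S1: Formalization: (¬S ↓ N) ↔ (((Q ↔ ¬H) ↔ ¬S) ⊕ (N → ¬Q))

¬S = ¬T = F
¬S ↓ N = F ↓ F = T
¬H = ¬F = T
Q ↔ ¬H = F ↔ T = F
¬S = ¬T = F
(Q ↔ ¬H) ↔ ¬S = F ↔ F = T
¬Q = ¬F = T
N → ¬Q = F → T = T
((Q ↔ ¬H) ↔ ¬S) ⊕ (N → ¬Q) = T ⊕ T = F
(¬S ↓ N) ↔ (((Q ↔ ¬H) ↔ ¬S) ⊕ (N → ¬Q)) = T ↔ F = F
So S1 is false.

S2: In symbols: ¬(((¬H ∧ N) ↑ (Q → ¬S)) ∧ H)

¬H = ¬F = T
¬H ∧ N = T ∧ F = F
¬S = ¬T = F
Q → ¬S = F → F = T
(¬H ∧ N) ↑ (Q → ¬S) = F ↑ T = T
((¬H ∧ N) ↑ (Q → ¬S)) ∧ H = T ∧ F = F
¬(((¬H ∧ N) ↑ (Q → ¬S)) ∧ H) = ¬F = T
So S2 is true.

1 of the 2 statements is true (S2).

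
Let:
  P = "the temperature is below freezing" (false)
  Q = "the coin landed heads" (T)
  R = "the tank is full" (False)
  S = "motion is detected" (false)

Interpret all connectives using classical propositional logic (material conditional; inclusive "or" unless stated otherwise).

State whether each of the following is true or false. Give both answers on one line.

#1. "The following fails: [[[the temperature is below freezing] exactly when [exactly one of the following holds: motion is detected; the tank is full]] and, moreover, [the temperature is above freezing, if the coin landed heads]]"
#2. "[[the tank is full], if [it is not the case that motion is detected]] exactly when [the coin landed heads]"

#1 F; #2 F

#1: Parsed as ¬((P ↔ (S ⊕ R)) ∧ (Q → ¬P))

S ⊕ R = F ⊕ F = F
P ↔ (S ⊕ R) = F ↔ F = T
¬P = ¬F = T
Q → ¬P = T → T = T
(P ↔ (S ⊕ R)) ∧ (Q → ¬P) = T ∧ T = T
¬((P ↔ (S ⊕ R)) ∧ (Q → ¬P)) = ¬T = F
Hence #1 is false.

#2: Formalization: (¬S → R) ↔ Q

¬S = ¬F = T
¬S → R = T → F = F
(¬S → R) ↔ Q = F ↔ T = F
Hence #2 is false.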